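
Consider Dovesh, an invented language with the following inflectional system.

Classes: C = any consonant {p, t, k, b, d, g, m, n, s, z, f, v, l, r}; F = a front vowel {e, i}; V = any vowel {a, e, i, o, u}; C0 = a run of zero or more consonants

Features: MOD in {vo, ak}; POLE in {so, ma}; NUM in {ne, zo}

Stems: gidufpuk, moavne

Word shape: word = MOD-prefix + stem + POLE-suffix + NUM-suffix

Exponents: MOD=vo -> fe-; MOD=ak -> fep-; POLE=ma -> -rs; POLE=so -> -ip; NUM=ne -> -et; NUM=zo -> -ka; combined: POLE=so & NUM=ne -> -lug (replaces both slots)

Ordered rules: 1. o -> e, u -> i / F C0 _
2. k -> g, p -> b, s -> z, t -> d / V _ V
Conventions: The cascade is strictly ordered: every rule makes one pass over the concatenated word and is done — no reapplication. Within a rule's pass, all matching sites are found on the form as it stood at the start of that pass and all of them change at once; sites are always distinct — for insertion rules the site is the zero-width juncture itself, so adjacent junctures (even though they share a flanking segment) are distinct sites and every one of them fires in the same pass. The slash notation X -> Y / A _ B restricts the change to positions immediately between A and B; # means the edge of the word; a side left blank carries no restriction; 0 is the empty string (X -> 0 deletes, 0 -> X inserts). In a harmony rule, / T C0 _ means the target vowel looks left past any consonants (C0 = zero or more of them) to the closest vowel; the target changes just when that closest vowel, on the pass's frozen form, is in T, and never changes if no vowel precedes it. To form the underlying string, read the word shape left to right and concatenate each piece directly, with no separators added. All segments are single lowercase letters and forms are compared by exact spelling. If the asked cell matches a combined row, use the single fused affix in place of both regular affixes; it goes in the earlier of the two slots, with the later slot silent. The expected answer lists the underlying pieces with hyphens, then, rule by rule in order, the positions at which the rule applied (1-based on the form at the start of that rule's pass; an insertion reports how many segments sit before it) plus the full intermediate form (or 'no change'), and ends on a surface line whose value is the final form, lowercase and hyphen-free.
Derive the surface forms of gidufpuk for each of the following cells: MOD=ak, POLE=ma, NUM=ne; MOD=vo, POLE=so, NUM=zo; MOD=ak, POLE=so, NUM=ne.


cell MOD=ak, POLE=ma, NUM=ne:
underlying: fep-gidufpuk-rs-et
1. o -> e, u -> i / F C0 _: fires at position(s) 7: fepgidifpukrset
2. k -> g, p -> b, s -> z, t -> d / V _ V: no change
surface: fepgidifpukrset

cell MOD=vo, POLE=so, NUM=zo:
underlying: fe-gidufpuk-ip-ka
1. o -> e, u -> i / F C0 _: fires at position(s) 6: fegidifpukipka
2. k -> g, p -> b, s -> z, t -> d / V _ V: fires at position(s) 10: fegidifpugipka
surface: fegidifpugipka

cell MOD=ak, POLE=so, NUM=ne:
underlying: fep-gidufpuk-lug
1. o -> e, u -> i / F C0 _: fires at position(s) 7: fepgidifpuklug
2. k -> g, p -> b, s -> z, t -> d / V _ V: no change
surface: fepgidifpuklug


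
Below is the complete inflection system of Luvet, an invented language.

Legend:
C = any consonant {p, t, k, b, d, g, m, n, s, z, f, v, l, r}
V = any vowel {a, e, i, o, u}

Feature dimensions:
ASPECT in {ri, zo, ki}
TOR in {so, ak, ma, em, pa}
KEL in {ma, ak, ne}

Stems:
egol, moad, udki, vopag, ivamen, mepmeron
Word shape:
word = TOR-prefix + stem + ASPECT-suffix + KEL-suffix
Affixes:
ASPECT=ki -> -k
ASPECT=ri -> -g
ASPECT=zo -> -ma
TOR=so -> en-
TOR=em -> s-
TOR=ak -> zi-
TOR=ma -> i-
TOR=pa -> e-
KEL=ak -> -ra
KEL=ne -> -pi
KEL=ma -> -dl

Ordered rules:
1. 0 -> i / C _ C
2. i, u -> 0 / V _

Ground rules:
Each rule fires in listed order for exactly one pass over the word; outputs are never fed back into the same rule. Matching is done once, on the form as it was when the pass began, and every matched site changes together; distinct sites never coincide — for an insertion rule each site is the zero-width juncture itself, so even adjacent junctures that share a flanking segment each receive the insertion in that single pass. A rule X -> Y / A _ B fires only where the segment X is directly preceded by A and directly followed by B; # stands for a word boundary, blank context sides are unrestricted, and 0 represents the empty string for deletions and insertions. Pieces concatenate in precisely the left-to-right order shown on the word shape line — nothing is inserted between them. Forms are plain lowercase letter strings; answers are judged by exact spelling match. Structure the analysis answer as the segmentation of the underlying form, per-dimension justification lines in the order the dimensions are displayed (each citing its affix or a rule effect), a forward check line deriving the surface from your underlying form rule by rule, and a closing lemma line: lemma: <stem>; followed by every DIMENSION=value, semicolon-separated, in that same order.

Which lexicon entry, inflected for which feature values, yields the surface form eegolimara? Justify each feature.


underlying: e-egol-ma-ra
ASPECT=zo - signalled by the affix -ma
TOR=pa - signalled by the affix e-
KEL=ak - signalled by the affix -ra
check: eegolmara -> eegolimara -> eegolimara
lemma: egol; ASPECT=zo; TOR=pa; KEL=ak


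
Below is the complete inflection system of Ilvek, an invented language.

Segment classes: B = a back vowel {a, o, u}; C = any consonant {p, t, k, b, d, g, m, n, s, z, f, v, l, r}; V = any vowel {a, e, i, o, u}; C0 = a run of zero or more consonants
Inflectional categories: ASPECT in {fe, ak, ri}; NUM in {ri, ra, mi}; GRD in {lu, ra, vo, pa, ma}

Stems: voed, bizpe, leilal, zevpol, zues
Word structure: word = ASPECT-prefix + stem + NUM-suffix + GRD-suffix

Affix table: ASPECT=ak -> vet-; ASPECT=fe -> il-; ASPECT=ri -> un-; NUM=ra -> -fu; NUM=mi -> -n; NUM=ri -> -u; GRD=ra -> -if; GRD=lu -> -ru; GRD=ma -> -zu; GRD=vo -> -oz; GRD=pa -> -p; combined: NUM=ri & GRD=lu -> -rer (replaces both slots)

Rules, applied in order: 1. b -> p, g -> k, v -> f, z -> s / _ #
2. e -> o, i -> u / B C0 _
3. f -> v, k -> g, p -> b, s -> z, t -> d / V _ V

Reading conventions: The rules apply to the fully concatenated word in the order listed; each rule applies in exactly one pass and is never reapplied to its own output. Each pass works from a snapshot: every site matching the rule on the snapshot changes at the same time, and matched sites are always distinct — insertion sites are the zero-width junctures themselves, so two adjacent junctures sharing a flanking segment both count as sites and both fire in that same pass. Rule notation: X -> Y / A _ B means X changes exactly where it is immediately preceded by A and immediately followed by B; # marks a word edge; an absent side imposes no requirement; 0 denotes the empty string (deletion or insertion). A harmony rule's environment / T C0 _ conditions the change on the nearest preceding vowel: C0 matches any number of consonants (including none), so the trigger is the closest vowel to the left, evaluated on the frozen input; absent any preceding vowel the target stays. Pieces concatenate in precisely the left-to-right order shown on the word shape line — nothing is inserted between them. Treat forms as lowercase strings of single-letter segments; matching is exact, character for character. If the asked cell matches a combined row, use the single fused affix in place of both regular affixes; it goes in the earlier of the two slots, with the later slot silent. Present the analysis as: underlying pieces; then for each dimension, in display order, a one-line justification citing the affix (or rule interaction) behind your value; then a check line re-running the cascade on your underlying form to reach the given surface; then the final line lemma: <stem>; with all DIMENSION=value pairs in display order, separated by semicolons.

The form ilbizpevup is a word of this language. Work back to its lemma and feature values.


underlying: il-bizpe-fu-p
ASPECT=fe - signalled by the affix il-
NUM=ra - signalled by the affix -fu
GRD=pa - signalled by the affix -p
check: ilbizpefup -> ilbizpefup -> ilbizpefup -> ilbizpevup
lemma: bizpe; ASPECT=fe; NUM=ra; GRD=pa


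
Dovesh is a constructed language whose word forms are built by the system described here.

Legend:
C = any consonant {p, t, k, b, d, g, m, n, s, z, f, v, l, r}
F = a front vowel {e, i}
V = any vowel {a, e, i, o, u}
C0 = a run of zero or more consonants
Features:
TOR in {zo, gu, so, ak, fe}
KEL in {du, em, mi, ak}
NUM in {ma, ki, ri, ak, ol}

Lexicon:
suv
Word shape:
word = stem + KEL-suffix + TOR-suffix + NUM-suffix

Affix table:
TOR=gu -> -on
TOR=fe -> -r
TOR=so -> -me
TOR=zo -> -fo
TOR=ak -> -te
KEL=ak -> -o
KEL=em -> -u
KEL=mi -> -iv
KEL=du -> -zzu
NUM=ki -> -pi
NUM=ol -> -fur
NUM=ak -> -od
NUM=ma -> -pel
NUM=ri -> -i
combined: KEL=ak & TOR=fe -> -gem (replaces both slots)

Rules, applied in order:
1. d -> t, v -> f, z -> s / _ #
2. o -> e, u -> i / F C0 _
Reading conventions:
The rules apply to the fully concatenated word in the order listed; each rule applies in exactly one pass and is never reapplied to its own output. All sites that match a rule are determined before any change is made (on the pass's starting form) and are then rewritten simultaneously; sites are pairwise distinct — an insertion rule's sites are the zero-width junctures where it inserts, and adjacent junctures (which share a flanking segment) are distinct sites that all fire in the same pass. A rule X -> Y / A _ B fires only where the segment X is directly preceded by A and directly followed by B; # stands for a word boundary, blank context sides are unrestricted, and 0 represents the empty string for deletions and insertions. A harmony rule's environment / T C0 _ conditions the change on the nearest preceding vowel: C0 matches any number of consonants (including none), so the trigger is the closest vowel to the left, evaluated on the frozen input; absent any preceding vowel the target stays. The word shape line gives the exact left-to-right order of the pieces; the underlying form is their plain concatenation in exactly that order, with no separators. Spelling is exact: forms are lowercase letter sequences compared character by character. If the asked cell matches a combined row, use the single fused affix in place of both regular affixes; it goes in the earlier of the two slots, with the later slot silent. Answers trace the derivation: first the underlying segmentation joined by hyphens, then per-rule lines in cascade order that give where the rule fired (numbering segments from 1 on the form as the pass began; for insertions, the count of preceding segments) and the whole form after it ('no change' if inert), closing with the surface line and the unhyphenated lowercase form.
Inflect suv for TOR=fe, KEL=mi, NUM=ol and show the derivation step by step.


underlying: suv-iv-r-fur
1. d -> t, v -> f, z -> s / _ #: no change
2. o -> e, u -> i / F C0 _: fires at position(s) 8: suvivrfir
surface: suvivrfir


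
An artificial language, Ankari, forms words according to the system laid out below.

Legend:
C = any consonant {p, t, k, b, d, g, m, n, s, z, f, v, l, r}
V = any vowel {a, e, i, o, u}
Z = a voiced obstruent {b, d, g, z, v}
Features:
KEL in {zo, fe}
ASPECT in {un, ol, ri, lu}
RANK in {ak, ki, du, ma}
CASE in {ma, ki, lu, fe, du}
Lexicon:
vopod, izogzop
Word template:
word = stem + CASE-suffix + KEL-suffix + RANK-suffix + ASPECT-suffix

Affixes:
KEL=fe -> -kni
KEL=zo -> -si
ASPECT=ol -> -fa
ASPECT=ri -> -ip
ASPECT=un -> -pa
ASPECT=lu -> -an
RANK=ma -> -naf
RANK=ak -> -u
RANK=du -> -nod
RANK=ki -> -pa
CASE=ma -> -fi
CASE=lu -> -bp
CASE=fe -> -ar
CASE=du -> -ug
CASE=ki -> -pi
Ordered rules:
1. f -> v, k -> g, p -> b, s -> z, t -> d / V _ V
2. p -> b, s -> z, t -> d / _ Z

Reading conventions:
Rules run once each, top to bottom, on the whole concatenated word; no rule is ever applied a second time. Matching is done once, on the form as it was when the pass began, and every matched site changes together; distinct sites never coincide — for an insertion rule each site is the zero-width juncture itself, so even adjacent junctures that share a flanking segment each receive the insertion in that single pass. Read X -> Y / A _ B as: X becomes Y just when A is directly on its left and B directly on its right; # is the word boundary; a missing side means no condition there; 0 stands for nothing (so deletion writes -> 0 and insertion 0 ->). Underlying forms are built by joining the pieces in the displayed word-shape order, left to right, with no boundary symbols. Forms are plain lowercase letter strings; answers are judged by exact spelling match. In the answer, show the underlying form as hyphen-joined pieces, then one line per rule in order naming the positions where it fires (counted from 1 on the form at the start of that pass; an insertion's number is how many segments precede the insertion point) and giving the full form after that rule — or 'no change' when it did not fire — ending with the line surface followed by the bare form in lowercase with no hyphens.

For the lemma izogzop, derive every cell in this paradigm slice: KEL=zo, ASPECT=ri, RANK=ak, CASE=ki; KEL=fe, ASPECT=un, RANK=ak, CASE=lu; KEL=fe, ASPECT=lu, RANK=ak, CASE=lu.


cell KEL=zo, ASPECT=ri, RANK=ak, CASE=ki:
underlying: izogzop-pi-si-u-ip
1. f -> v, k -> g, p -> b, s -> z, t -> d / V _ V: fires at position(s) 10: izogzoppiziuip
2. p -> b, s -> z, t -> d / _ Z: no change
surface: izogzoppiziuip

cell KEL=fe, ASPECT=un, RANK=ak, CASE=lu:
underlying: izogzop-bp-kni-u-pa
1. f -> v, k -> g, p -> b, s -> z, t -> d / V _ V: fires at position(s) 14: izogzopbpkniuba
2. p -> b, s -> z, t -> d / _ Z: fires at position(s) 7: izogzobbpkniuba
surface: izogzobbpkniuba

cell KEL=fe, ASPECT=lu, RANK=ak, CASE=lu:
underlying: izogzop-bp-kni-u-an
1. f -> v, k -> g, p -> b, s -> z, t -> d / V _ V: no change
2. p -> b, s -> z, t -> d / _ Z: fires at position(s) 7: izogzobbpkniuan
surface: izogzobbpkniuan


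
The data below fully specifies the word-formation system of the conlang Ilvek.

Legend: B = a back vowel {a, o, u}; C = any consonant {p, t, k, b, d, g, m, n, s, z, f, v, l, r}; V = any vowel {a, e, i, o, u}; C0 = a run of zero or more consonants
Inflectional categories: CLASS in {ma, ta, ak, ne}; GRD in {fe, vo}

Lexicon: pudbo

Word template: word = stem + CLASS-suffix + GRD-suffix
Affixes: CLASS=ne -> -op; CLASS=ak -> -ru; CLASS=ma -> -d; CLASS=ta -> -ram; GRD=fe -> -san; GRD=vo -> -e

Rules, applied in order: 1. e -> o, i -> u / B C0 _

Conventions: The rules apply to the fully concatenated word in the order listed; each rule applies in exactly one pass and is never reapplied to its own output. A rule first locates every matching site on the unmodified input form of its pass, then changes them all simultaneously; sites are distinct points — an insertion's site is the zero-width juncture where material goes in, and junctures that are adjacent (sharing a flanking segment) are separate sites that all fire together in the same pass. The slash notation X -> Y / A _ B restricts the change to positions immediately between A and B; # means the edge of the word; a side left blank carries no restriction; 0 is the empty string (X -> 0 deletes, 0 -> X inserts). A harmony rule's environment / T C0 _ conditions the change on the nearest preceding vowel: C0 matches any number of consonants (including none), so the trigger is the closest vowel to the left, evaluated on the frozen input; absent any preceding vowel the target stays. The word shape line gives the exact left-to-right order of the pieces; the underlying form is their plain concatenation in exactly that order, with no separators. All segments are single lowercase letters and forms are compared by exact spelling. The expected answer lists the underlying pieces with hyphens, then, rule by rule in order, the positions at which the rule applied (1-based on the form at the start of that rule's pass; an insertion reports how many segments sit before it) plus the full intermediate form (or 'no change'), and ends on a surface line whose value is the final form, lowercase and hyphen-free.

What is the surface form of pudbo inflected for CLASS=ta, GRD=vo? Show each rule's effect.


underlying: pudbo-ram-e
1. e -> o, i -> u / B C0 _: fires at position(s) 9: pudboramo
surface: pudboramo


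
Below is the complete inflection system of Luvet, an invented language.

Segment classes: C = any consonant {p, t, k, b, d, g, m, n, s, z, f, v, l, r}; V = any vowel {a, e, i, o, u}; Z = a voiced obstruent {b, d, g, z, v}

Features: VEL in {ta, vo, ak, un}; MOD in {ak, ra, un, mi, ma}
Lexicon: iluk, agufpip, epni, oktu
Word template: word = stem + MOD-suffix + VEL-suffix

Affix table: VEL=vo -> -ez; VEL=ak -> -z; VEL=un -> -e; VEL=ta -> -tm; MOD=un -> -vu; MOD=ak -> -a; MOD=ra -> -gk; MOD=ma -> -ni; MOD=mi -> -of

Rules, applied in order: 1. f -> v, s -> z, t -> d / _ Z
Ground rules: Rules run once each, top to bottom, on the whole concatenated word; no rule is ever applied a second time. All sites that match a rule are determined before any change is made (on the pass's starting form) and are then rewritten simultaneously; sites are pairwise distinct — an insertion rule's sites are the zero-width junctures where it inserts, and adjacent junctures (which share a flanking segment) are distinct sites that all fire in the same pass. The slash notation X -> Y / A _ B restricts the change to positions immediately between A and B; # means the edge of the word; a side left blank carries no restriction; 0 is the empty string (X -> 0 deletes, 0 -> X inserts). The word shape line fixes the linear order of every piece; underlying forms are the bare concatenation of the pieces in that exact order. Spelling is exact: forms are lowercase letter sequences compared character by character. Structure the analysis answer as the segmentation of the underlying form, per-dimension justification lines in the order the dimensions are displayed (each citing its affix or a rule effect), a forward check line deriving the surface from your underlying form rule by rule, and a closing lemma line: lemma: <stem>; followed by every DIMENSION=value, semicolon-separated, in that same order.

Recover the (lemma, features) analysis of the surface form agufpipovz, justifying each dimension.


underlying: agufpip-of-z
VEL=ak - signalled by the affix -z
MOD=mi - signalled by the affix -of
check: agufpipofz -> agufpipovz
lemma: agufpip; VEL=ak; MOD=mi


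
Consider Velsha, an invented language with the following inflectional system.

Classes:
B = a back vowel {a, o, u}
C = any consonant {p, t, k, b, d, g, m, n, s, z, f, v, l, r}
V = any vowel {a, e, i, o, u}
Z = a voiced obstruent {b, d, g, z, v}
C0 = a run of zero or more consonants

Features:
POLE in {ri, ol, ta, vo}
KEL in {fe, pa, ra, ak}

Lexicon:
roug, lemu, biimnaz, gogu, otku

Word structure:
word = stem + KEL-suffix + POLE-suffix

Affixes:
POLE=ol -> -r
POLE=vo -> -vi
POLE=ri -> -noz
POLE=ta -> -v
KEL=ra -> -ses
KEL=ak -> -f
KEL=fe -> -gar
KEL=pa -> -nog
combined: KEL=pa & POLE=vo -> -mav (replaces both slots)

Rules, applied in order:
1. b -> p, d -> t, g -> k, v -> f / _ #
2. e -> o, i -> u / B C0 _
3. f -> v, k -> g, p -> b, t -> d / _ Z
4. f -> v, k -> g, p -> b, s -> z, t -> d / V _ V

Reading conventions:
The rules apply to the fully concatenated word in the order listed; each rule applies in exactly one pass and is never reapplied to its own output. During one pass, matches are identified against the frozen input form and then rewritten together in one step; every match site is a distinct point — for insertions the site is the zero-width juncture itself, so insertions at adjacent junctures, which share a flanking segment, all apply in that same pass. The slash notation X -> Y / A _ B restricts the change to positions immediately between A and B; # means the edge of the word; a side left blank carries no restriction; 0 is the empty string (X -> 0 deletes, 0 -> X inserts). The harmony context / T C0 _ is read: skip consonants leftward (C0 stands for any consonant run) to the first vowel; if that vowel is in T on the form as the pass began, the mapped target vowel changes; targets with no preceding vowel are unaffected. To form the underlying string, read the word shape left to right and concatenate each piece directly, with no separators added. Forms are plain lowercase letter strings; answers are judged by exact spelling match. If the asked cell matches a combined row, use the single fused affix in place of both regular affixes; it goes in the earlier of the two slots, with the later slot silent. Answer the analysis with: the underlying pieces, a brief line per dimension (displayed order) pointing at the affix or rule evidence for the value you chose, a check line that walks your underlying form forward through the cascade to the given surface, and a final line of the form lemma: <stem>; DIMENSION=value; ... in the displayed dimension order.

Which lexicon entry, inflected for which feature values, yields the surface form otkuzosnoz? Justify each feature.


underlying: otku-ses-noz
POLE=ri - signalled by the affix -noz
KEL=ra - signalled by the affix -ses
check: otkusesnoz -> otkusesnoz -> otkusosnoz -> otkusosnoz -> otkuzosnoz
lemma: otku; POLE=ri; KEL=ra


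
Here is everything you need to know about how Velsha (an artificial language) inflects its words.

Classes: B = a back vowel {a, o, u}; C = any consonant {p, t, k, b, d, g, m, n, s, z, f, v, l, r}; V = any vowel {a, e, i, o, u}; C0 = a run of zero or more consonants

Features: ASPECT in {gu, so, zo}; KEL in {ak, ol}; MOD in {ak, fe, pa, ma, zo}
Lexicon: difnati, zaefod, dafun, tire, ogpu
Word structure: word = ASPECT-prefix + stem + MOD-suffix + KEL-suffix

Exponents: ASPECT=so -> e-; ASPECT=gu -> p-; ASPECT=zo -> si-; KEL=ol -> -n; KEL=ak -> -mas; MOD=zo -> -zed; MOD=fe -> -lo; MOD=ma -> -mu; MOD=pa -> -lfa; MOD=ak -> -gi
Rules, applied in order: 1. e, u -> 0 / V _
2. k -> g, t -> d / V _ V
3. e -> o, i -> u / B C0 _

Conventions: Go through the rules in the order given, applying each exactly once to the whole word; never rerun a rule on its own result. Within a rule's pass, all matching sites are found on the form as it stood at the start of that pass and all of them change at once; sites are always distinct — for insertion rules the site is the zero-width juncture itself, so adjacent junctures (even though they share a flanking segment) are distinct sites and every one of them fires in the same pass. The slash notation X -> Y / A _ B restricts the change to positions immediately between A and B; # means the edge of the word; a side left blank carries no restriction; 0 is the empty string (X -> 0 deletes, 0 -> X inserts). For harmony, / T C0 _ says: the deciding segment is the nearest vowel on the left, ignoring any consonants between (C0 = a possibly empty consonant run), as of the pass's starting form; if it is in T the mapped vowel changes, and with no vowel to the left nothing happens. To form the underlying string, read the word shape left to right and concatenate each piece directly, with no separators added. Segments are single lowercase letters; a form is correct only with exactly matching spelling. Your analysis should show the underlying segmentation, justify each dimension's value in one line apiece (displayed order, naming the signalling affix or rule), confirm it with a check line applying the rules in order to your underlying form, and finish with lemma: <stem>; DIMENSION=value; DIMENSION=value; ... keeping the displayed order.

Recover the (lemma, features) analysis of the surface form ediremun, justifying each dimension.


underlying: e-tire-mu-n
ASPECT=so - signalled by the affix e-
KEL=ol - signalled by the affix -n
MOD=ma - signalled by the affix -mu
check: etiremun -> etiremun -> ediremun -> ediremun
lemma: tire; ASPECT=so; KEL=ol; MOD=ma


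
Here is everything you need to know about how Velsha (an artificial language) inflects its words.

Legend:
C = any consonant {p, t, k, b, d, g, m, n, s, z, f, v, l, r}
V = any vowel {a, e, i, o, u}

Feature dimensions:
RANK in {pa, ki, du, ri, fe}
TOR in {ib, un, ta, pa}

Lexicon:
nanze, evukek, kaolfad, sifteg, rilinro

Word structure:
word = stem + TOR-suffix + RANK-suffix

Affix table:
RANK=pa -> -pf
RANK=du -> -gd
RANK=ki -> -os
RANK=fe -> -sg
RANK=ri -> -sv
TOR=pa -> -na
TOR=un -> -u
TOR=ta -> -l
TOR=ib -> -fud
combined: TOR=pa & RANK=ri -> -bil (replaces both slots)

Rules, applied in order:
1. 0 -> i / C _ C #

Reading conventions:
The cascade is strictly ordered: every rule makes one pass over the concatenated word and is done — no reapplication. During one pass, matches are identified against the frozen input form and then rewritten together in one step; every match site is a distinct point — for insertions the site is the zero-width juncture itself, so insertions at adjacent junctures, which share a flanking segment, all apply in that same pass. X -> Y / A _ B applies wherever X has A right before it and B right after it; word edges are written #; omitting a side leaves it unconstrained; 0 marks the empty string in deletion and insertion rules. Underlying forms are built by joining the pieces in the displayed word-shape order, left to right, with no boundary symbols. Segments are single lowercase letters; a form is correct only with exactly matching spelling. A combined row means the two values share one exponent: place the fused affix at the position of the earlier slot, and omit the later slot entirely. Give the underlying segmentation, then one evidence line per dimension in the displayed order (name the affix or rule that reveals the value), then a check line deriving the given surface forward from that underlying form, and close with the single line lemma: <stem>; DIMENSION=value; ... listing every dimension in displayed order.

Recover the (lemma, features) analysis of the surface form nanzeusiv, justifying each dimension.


underlying: nanze-u-sv
RANK=ri - signalled by the affix -sv
TOR=un - signalled by the affix -u
check: nanzeusv -> nanzeusiv
lemma: nanze; RANK=ri; TOR=un


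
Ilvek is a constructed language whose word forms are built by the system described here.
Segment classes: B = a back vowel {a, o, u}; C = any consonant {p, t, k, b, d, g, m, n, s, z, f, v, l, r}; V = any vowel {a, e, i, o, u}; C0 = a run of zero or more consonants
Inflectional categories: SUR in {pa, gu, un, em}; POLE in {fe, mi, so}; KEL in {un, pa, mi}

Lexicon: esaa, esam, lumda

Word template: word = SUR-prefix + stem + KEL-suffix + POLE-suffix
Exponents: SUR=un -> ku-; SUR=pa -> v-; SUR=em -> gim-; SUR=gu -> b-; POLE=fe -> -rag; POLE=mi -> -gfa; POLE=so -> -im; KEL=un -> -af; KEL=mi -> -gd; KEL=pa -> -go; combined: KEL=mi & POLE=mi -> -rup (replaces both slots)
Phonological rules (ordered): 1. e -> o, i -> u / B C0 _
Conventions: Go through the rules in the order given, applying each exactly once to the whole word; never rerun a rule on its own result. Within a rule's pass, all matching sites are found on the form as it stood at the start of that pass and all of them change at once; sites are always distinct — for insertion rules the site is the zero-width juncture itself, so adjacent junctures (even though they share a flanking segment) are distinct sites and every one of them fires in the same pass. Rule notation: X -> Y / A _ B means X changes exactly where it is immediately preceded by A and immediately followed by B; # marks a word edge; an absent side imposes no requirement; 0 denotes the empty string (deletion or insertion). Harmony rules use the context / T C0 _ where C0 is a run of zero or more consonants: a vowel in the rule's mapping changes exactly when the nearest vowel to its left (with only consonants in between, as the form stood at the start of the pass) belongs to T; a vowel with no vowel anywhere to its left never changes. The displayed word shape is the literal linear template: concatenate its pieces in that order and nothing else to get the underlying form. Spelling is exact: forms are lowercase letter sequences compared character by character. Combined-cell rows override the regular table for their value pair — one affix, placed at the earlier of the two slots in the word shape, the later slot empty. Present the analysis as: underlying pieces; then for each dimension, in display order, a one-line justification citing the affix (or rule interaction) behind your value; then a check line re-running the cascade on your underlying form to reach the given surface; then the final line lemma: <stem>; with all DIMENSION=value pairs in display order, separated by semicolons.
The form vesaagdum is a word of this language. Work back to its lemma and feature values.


underlying: v-esaa-gd-im
SUR=pa - signalled by the affix v-
POLE=so - signalled by the affix -im
KEL=mi - signalled by the affix -gd
check: vesaagdim -> vesaagdum
lemma: esaa; SUR=pa; POLE=so; KEL=mi


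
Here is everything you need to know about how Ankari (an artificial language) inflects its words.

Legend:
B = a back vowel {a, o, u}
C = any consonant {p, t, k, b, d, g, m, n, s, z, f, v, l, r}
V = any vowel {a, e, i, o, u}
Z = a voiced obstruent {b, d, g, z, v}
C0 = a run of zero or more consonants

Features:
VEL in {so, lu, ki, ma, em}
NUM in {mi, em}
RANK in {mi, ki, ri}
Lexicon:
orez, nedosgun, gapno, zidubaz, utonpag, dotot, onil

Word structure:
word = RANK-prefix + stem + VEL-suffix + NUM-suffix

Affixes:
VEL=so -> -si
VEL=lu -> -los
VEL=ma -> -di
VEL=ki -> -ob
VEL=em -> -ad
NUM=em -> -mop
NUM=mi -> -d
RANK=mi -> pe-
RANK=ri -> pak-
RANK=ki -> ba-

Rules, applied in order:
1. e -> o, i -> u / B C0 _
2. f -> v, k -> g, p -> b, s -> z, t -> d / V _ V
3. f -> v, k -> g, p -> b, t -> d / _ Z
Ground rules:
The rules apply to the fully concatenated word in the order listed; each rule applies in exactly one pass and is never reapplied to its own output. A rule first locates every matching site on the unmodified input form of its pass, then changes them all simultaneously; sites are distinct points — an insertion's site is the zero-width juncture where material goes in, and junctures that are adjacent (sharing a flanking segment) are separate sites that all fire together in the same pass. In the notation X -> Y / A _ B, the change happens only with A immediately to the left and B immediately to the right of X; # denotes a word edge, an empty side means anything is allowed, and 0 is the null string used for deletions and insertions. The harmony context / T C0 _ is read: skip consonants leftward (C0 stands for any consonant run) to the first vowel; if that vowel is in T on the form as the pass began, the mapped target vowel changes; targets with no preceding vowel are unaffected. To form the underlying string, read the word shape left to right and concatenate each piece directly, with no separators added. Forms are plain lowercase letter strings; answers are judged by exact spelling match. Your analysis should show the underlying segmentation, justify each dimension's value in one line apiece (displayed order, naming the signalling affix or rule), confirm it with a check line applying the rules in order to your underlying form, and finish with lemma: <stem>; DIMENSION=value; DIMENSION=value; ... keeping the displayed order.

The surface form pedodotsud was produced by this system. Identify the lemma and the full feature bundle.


underlying: pe-dotot-si-d
VEL=so - signalled by the affix -si
NUM=mi - signalled by the affix -d
RANK=mi - signalled by the affix pe-
check: pedototsid -> pedototsud -> pedodotsud -> pedodotsud
lemma: dotot; VEL=so; NUM=mi; RANK=mi


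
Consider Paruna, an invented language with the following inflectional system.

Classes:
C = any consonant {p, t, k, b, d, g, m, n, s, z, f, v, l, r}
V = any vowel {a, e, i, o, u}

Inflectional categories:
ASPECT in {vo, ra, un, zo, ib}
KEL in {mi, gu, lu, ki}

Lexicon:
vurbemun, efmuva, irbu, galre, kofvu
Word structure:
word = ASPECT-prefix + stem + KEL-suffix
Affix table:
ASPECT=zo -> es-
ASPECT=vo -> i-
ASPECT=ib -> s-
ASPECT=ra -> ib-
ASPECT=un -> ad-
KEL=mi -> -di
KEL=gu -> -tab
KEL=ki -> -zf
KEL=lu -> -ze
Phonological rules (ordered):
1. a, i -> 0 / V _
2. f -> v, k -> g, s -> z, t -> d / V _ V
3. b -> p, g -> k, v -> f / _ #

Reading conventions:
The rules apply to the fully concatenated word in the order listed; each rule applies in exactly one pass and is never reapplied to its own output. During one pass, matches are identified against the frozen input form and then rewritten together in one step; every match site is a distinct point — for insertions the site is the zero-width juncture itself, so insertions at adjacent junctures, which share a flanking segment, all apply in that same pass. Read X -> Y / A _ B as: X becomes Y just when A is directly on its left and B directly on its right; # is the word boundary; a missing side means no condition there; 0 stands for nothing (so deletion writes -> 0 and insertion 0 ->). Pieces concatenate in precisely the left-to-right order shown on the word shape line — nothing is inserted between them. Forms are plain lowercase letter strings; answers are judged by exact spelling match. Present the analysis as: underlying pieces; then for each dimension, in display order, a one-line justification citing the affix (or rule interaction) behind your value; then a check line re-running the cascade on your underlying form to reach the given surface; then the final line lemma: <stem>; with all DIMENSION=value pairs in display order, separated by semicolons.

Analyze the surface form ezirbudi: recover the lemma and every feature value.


underlying: es-irbu-di
ASPECT=zo - signalled by the affix es-
KEL=mi - signalled by the affix -di
check: esirbudi -> esirbudi -> ezirbudi -> ezirbudi
lemma: irbu; ASPECT=zo; KEL=mi


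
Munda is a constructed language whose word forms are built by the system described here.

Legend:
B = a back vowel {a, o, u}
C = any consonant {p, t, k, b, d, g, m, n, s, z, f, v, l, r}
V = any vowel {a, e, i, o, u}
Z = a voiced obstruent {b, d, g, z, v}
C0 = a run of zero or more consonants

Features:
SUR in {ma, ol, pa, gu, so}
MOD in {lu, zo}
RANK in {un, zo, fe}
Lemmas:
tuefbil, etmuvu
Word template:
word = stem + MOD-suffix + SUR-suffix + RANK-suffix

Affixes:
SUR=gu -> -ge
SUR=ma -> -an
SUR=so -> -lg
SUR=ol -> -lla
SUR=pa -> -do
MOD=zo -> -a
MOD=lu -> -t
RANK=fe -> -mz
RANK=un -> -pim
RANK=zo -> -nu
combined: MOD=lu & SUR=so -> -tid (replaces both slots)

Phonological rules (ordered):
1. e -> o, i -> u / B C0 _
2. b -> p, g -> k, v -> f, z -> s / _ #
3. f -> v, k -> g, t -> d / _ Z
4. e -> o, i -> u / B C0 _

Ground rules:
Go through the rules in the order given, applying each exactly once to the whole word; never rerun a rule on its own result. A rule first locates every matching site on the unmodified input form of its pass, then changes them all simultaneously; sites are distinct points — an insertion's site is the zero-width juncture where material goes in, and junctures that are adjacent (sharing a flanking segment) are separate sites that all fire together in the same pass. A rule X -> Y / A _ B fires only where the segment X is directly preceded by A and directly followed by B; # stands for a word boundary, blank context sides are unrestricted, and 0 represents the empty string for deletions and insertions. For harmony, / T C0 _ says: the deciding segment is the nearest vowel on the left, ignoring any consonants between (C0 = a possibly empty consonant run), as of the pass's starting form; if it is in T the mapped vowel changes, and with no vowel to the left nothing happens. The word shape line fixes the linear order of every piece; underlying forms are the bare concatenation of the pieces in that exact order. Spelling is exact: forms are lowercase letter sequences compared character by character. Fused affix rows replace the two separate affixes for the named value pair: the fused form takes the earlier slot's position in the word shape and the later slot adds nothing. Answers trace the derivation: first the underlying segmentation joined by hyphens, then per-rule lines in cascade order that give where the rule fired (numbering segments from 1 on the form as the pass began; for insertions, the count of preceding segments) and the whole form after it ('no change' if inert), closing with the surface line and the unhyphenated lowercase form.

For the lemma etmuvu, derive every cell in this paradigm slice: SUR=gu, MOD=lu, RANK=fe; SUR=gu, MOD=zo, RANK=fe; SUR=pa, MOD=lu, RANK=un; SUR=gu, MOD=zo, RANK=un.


cell SUR=gu, MOD=lu, RANK=fe:
underlying: etmuvu-t-ge-mz
1. e -> o, i -> u / B C0 _: fires at position(s) 9: etmuvutgomz
2. b -> p, g -> k, v -> f, z -> s / _ #: fires at position(s) 11: etmuvutgoms
3. f -> v, k -> g, t -> d / _ Z: fires at position(s) 7: etmuvudgoms
4. e -> o, i -> u / B C0 _: no change
surface: etmuvudgoms

cell SUR=gu, MOD=zo, RANK=fe:
underlying: etmuvu-a-ge-mz
1. e -> o, i -> u / B C0 _: fires at position(s) 9: etmuvuagomz
2. b -> p, g -> k, v -> f, z -> s / _ #: fires at position(s) 11: etmuvuagoms
3. f -> v, k -> g, t -> d / _ Z: no change
4. e -> o, i -> u / B C0 _: no change
surface: etmuvuagoms

cell SUR=pa, MOD=lu, RANK=un:
underlying: etmuvu-t-do-pim
1. e -> o, i -> u / B C0 _: fires at position(s) 11: etmuvutdopum
2. b -> p, g -> k, v -> f, z -> s / _ #: no change
3. f -> v, k -> g, t -> d / _ Z: fires at position(s) 7: etmuvuddopum
4. e -> o, i -> u / B C0 _: no change
surface: etmuvuddopum

cell SUR=gu, MOD=zo, RANK=un:
underlying: etmuvu-a-ge-pim
1. e -> o, i -> u / B C0 _: fires at position(s) 9: etmuvuagopim
2. b -> p, g -> k, v -> f, z -> s / _ #: no change
3. f -> v, k -> g, t -> d / _ Z: no change
4. e -> o, i -> u / B C0 _: fires at position(s) 11: etmuvuagopum
surface: etmuvuagopum


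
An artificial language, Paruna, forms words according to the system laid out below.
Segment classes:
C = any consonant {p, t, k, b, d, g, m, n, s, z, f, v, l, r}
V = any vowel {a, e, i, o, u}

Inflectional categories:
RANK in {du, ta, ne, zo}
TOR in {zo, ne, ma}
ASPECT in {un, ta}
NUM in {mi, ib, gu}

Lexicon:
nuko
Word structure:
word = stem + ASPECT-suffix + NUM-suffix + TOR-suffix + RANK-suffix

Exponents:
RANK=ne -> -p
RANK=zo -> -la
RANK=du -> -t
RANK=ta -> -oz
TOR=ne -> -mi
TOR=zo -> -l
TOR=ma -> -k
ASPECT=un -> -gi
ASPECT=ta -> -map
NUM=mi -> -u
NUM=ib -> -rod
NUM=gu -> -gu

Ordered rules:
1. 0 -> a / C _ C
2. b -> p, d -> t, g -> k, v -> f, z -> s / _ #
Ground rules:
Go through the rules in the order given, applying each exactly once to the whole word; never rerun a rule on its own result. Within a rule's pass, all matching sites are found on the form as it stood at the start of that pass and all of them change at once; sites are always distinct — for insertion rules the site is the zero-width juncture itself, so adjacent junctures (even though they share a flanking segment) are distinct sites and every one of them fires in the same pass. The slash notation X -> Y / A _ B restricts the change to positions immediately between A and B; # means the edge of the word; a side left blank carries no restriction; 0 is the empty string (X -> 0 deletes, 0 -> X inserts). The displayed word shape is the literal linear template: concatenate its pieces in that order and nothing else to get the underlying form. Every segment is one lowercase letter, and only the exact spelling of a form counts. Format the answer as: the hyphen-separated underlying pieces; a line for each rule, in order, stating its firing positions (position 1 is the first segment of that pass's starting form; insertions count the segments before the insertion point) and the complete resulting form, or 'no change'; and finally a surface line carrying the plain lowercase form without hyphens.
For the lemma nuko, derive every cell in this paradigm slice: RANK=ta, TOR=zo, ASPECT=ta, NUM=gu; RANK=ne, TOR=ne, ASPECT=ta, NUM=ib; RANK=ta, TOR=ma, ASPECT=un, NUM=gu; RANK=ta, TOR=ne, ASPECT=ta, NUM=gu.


cell RANK=ta, TOR=zo, ASPECT=ta, NUM=gu:
underlying: nuko-map-gu-l-oz
1. 0 -> a / C _ C: inserts after position(s) 7: nukomapaguloz
2. b -> p, d -> t, g -> k, v -> f, z -> s / _ #: fires at position(s) 13: nukomapagulos
surface: nukomapagulos

cell RANK=ne, TOR=ne, ASPECT=ta, NUM=ib:
underlying: nuko-map-rod-mi-p
1. 0 -> a / C _ C: inserts after position(s) 7, 10: nukomaparodamip
2. b -> p, d -> t, g -> k, v -> f, z -> s / _ #: no change
surface: nukomaparodamip

cell RANK=ta, TOR=ma, ASPECT=un, NUM=gu:
underlying: nuko-gi-gu-k-oz
1. 0 -> a / C _ C: no change
2. b -> p, d -> t, g -> k, v -> f, z -> s / _ #: fires at position(s) 11: nukogigukos
surface: nukogigukos

cell RANK=ta, TOR=ne, ASPECT=ta, NUM=gu:
underlying: nuko-map-gu-mi-oz
1. 0 -> a / C _ C: inserts after position(s) 7: nukomapagumioz
2. b -> p, d -> t, g -> k, v -> f, z -> s / _ #: fires at position(s) 14: nukomapagumios
surface: nukomapagumios
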